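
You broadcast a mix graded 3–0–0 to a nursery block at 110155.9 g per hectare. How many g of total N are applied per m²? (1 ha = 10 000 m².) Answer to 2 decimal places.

0.33 g N per sq m

nitrogen per hectare = 110155.9 × 3% = 3304.68 g.
Convert to per m²: 3304.68 × 0.0001 = 0.330468 g.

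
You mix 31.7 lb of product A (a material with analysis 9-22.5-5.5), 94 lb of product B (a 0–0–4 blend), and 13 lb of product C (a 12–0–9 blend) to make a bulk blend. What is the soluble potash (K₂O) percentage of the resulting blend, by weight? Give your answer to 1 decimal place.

4.8% K₂O

Total mass = 31.7 + 94 + 13 = 138.7 lb.
K₂O mass = 5.5%×31.7 + 4%×94 + 9%×13 = 6.6735 lb.
% K₂O = 6.6735 / 138.7 = 4.81146%.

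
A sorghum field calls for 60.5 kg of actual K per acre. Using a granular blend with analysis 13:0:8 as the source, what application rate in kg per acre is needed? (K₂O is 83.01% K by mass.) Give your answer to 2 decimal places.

As K₂O: 60.5 / 0.8301 = 72.8828 kg per acre.
Product per acre = 72.8828 / 8% = 911.0348 kg.

911.03 kg of product per acre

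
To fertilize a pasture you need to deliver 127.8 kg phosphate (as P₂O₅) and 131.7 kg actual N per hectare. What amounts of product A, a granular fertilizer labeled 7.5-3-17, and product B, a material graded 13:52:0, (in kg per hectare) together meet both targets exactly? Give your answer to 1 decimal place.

Let a = kg of product A, b = kg of product B (per hectare).
P₂O₅: 0.03·a + 0.52·b = 127.8
N: 0.075·a + 0.13·b = 131.7
Eliminate b: (row1) − 0.52/0.13·(row2) → -0.27·a = -399, so a = 1477.78.
Then b = (131.7 − 0.075·1477.78) / 0.13 = 160.513.

1477.8 kg product A, 160.5 kg product B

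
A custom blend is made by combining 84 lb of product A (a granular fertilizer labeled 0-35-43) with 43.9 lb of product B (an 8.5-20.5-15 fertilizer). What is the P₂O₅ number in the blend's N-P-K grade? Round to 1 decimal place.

30.0% P₂O₅

Total mass = 84 + 43.9 = 127.9 lb.
P₂O₅ mass = 35%×84 + 20.5%×43.9 = 38.3995 lb.
% P₂O₅ = 38.3995 / 127.9 = 30.0231%.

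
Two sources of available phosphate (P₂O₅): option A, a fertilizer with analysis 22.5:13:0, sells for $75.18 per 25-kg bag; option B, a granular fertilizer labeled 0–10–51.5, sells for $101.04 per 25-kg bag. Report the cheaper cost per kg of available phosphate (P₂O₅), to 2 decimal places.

$23.13 per kg P₂O₅ (option A)

option A: P₂O₅ per bag = 25 × 13% = 3.25 kg; cost = 75.18 / 3.25 = $23.1323/kg P₂O₅.
option B: P₂O₅ per bag = 25 × 10% = 2.5 kg; cost = 101.04 / 2.5 = $40.4160/kg P₂O₅.
option A is cheaper.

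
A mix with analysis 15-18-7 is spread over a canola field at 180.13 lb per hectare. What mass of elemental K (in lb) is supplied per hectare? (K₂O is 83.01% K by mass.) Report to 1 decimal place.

K₂O per hectare = 180.13 × 7% = 12.6091 lb.
Elemental K = 12.6091 × 0.8301 = 10.4668 lb per hectare.

10.5 lb K per hectare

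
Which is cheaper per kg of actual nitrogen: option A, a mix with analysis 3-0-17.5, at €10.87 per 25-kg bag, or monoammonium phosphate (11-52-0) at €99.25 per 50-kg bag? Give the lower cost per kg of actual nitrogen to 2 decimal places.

€14.49 per kg N (option A)

option A: N per bag = 25 × 3% = 0.75 kg; cost = 10.87 / 0.75 = €14.4933/kg N.
monoammonium phosphate: N per bag = 50 × 11% = 5.5 kg; cost = 99.25 / 5.5 = €18.0455/kg N.
option A is cheaper.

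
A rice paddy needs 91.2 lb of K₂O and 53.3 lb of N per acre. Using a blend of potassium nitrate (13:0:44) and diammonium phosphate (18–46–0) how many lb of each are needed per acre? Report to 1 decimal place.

Let a = lb of potassium nitrate, b = lb of diammonium phosphate (per acre).
K₂O: 0.44·a + 0·b = 91.2
N: 0.13·a + 0.18·b = 53.3
Solving simultaneously: a = 207.273, b = 146.414.

207.3 lb potassium nitrate, 146.4 lb diammonium phosphate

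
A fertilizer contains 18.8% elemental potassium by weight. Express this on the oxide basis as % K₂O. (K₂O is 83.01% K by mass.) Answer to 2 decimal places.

%K₂O = 18.8 / 0.8301 = 22.6479%.

22.65% K₂O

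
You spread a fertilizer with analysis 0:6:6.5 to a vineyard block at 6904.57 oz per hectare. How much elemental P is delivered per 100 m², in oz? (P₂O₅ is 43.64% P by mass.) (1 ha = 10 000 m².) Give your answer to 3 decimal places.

1.808 oz P per hundred sq m

P₂O₅ per hectare = 6904.57 × 6% = 414.274 oz.
Elemental P = 414.274 × 0.4364 = 180.789 oz per hectare.
Convert to per 100 m²: 180.789 × 0.01 = 1.80789 oz.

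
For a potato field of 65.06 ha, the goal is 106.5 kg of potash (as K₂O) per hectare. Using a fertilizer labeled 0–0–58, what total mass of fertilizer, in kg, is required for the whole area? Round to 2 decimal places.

11946.36 kg

Product per hectare = 106.5 / 58% = 183.621 kg.
Total product = 183.621 × 65.06 = 11946.362 kg.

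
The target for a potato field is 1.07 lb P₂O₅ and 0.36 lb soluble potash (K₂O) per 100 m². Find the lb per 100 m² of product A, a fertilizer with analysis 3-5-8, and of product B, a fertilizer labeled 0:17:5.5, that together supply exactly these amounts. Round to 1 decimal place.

0.2 lb product A, 6.2 lb product B

Per-100 m² balance (a = product A, b = product B):
P₂O₅: 0.05·a + 0.17·b = 1.07
K₂O: 0.08·a + 0.055·b = 0.36
From row1: a = (1.07 − 0.17·b) / 0.05.
Into row2: 0.08·(1.07 − 0.17·b)/0.05 + 0.055·b = 0.36 → b = 6.23041, a = 0.21659.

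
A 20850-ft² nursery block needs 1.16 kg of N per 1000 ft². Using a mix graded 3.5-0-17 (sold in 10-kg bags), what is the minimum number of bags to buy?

70 bags

Product per 1000 ft² = 1.16 / 3.5% = 33.1429 kg.
Total product = 33.1429 × 20850 / 1000 = 691.029 kg.
Bags = ⌈691.029 / 10⌉ = 70.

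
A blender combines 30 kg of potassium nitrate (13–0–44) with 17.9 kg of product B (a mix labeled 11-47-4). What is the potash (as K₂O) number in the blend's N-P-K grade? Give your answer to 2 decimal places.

Total mass = 30 + 17.9 = 47.9 kg.
K₂O mass = 44%×30 + 4%×17.9 = 13.916 kg.
% K₂O = 13.916 / 47.9 = 29.0522%.

29.05% K₂O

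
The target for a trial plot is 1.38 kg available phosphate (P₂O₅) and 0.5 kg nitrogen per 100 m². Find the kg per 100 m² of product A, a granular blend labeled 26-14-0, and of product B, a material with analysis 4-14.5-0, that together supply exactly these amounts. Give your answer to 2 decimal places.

With a, b = kg per 100 m² of product A and product B:
P₂O₅: 0.14·a + 0.145·b = 1.38
N: 0.26·a + 0.04·b = 0.5
Eliminate b: (row1) − 0.145/0.04·(row2) → -0.8025·a = -0.4325, so a = 0.538941.
Then b = (0.5 − 0.26·0.538941) / 0.04 = 8.99688.

0.54 kg product A, 9.00 kg product B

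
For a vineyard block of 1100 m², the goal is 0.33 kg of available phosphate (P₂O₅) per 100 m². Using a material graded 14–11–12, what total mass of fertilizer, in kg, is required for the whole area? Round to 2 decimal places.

33.00 kg

Product per 100 m² = 0.33 / 11% = 3 kg.
Total product = 3 × 1100 / 100 = 33 kg.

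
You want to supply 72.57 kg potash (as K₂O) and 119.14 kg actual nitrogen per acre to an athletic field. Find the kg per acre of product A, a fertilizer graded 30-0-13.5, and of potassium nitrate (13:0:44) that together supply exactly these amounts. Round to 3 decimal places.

With a, b = kg per acre of product A and potassium nitrate:
K₂O: 0.135·a + 0.44·b = 72.57
N: 0.3·a + 0.13·b = 119.14
From row1: a = (72.57 − 0.44·b) / 0.135.
Into row2: 0.3·(72.57 − 0.44·b)/0.135 + 0.13·b = 119.14 → b = 49.6907, a = 375.6007.

375.601 kg product A, 49.691 kg potassium nitrate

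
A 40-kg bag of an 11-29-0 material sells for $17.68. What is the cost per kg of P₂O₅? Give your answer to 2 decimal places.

P₂O₅ in bag = 40 × 29% = 11.6 kg.
Cost per kg P₂O₅ = $17.68 / 11.6 = $1.5241.

$1.52 per kg P₂O₅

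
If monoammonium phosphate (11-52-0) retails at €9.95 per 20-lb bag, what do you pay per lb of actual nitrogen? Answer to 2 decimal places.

N in bag = 20 × 11% = 2.2 lb.
Cost per lb N = €9.95 / 2.2 = €4.5227.

€4.52 per lb N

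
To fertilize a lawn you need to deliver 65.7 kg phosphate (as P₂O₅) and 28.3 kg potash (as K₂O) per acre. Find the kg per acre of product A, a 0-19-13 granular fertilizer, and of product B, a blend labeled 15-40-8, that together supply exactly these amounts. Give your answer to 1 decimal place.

Per-acre balance (a = product A, b = product B):
P₂O₅: 0.19·a + 0.4·b = 65.7
K₂O: 0.13·a + 0.08·b = 28.3
Eliminate a: (row1) − 0.19/0.13·(row2) → 0.283077·b = 24.3385, so b = 85.9783.
Back-substitute: a = (65.7 − 0.4·85.9783) / 0.19 = 164.783.

164.8 kg product A, 86.0 kg product B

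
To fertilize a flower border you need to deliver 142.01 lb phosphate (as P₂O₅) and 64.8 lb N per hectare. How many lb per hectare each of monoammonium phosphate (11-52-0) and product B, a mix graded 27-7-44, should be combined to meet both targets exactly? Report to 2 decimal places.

Per-hectare balance (a = monoammonium phosphate, b = product B):
P₂O₅: 0.52·a + 0.07·b = 142.01
N: 0.11·a + 0.27·b = 64.8
Eliminate b: (row1) − 0.07/0.27·(row2) → 0.491481·a = 125.21, so a = 254.7604.
Then b = (64.8 − 0.11·254.7604) / 0.27 = 136.209.

254.76 lb monoammonium phosphate, 136.21 lb product B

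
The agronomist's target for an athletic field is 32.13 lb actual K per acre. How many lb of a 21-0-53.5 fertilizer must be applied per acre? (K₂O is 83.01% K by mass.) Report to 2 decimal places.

72.35 lb of product per acre

As K₂O: 32.13 / 0.8301 = 38.7062 lb per acre.
Product per acre = 38.7062 / 53.5% = 72.348 lb.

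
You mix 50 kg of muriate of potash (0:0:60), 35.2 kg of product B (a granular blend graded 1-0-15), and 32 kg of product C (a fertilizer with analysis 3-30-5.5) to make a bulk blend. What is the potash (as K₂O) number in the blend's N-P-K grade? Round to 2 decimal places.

Total mass = 50 + 35.2 + 32 = 117.2 kg.
K₂O mass = 60%×50 + 15%×35.2 + 5.5%×32 = 37.04 kg.
% K₂O = 37.04 / 117.2 = 31.6041%.

31.60% K₂O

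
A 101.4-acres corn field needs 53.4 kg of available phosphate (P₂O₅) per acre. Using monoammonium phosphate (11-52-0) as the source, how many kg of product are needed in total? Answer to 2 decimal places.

10413.00 kg

Product per acre = 53.4 / 52% = 102.692 kg.
Total product = 102.692 × 101.4 = 10413 kg.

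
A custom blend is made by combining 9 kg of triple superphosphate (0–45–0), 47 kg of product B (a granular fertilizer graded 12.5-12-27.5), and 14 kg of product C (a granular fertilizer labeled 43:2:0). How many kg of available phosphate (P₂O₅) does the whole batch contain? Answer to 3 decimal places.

9.970 kg P₂O₅

P₂O₅ mass = 45%×9 + 12%×47 + 2%×14 = 9.97 kg.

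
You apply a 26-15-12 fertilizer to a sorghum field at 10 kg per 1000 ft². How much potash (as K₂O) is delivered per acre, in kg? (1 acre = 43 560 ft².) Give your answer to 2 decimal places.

K₂O per 1000 ft² = 10 × 12% = 1.2 kg.
Convert to per acre: 1.2 × 43.56 = 52.272 kg.

52.27 kg K₂O per acre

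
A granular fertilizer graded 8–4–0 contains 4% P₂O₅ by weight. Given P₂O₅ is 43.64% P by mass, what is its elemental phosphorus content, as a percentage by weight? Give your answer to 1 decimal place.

%P = 4 × 0.4364 = 1.7456%.

1.7% P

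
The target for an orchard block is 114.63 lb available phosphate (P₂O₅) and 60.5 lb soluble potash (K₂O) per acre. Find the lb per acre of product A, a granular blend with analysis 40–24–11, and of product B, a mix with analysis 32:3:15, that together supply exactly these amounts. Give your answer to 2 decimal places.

470.32 lb product A, 58.43 lb product B

Let a = lb of product A, b = lb of product B (per acre).
P₂O₅: 0.24·a + 0.03·b = 114.63
K₂O: 0.11·a + 0.15·b = 60.5
From row1: a = (114.63 − 0.03·b) / 0.24.
Into row2: 0.11·(114.63 − 0.03·b)/0.24 + 0.15·b = 60.5 → b = 58.4312, a = 470.321.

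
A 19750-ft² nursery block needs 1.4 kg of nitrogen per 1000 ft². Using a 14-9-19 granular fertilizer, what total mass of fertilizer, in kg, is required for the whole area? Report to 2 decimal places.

Product per 1000 ft² = 1.4 / 14% = 10 kg.
Total product = 10 × 19750 / 1000 = 197.5 kg.

197.50 kg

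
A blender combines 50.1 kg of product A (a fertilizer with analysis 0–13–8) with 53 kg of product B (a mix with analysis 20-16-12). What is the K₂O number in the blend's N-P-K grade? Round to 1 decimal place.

10.1% K₂O

Total mass = 50.1 + 53 = 103.1 kg.
K₂O mass = 8%×50.1 + 12%×53 = 10.368 kg.
% K₂O = 10.368 / 103.1 = 10.0563%.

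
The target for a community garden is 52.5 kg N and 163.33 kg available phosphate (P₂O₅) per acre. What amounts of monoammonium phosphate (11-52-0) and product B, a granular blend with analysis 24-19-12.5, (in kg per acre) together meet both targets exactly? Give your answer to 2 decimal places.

With a, b = kg per acre of monoammonium phosphate and product B:
N: 0.11·a + 0.24·b = 52.5
P₂O₅: 0.52·a + 0.19·b = 163.33
Solving simultaneously: a = 281.272, b = 89.8335.

281.27 kg monoammonium phosphate, 89.83 kg product B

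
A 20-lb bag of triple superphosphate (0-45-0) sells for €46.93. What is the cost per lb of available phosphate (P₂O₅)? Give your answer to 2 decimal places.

€5.21 per lb P₂O₅

P₂O₅ in bag = 20 × 45% = 9 lb.
Cost per lb P₂O₅ = €46.93 / 9 = €5.2144.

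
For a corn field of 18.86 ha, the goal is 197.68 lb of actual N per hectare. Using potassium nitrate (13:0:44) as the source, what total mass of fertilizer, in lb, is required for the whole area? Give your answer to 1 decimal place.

Product per hectare = 197.68 / 13% = 1520.62 lb.
Total product = 1520.62 × 18.86 = 28678.81 lb.

28678.8 lb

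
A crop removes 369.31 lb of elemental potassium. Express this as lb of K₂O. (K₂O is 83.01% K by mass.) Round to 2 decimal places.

444.90 lb K₂O

K₂O = 369.31 / 0.8301 = 444.898 lb.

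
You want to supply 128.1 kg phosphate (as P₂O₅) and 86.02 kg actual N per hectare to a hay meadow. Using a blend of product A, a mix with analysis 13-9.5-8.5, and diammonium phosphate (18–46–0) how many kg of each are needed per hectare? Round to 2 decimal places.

386.68 kg product A, 198.62 kg diammonium phosphate

With a, b = kg per hectare of product A and diammonium phosphate:
P₂O₅: 0.095·a + 0.46·b = 128.1
N: 0.13·a + 0.18·b = 86.02
Eliminate b: (row1) − 0.46/0.18·(row2) → -0.237222·a = -91.7289, so a = 386.679.
Then b = (86.02 − 0.13·386.679) / 0.18 = 198.621.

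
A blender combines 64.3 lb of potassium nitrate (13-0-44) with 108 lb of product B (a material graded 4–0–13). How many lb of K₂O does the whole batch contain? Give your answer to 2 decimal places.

K₂O mass = 44%×64.3 + 13%×108 = 42.332 lb.

42.33 lb K₂O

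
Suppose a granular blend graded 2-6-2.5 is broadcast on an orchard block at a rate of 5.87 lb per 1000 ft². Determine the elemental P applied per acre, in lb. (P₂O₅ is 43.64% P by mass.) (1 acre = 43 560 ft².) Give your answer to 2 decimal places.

6.70 lb P per acre

P₂O₅ per 1000 ft² = 5.87 × 6% = 0.3522 lb.
Elemental P = 0.3522 × 0.4364 = 0.1537 lb per 1000 ft².
Convert to per acre: 0.1537 × 43.56 = 6.69518 lb.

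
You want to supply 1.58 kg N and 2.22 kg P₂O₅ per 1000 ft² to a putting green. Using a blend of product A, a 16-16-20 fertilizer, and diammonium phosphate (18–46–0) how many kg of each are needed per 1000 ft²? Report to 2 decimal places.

7.30 kg product A, 2.29 kg diammonium phosphate

With a, b = kg per 1000 ft² of product A and diammonium phosphate:
N: 0.16·a + 0.18·b = 1.58
P₂O₅: 0.16·a + 0.46·b = 2.22
From row1: a = (1.58 − 0.18·b) / 0.16.
Into row2: 0.16·(1.58 − 0.18·b)/0.16 + 0.46·b = 2.22 → b = 2.28571, a = 7.30357.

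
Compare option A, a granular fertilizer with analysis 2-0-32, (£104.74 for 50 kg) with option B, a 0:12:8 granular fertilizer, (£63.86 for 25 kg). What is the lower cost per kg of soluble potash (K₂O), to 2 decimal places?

£6.55 per kg K₂O (option A)

option A: K₂O per bag = 50 × 32% = 16 kg; cost = 104.74 / 16 = £6.5462/kg K₂O.
option B: K₂O per bag = 25 × 8% = 2 kg; cost = 63.86 / 2 = £31.9300/kg K₂O.
option A is cheaper.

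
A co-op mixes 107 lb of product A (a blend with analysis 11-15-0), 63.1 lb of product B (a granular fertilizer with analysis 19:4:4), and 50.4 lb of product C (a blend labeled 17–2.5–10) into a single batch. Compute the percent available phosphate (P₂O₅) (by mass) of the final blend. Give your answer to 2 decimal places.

Total mass = 107 + 63.1 + 50.4 = 220.5 lb.
P₂O₅ mass = 15%×107 + 4%×63.1 + 2.5%×50.4 = 19.834 lb.
% P₂O₅ = 19.834 / 220.5 = 8.99501%.

9.00% P₂O₅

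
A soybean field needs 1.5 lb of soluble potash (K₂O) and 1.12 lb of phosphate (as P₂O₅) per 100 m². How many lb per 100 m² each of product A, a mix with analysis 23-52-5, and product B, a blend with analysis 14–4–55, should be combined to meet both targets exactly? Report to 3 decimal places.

Let a = lb of product A, b = lb of product B (per 100 m²).
K₂O: 0.05·a + 0.55·b = 1.5
P₂O₅: 0.52·a + 0.04·b = 1.12
From row1: a = (1.5 − 0.55·b) / 0.05.
Into row2: 0.52·(1.5 − 0.55·b)/0.05 + 0.04·b = 1.12 → b = 2.5493, a = 1.95775.

1.958 lb product A, 2.549 lb product B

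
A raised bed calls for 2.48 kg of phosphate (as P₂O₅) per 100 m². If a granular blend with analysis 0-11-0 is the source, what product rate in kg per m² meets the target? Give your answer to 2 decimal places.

0.23 kg of product per sq m

Product per 100 m² = 2.48 / 11% = 22.5455 kg.
Convert to per m²: 22.5455 × 0.01 = 0.225455 kg.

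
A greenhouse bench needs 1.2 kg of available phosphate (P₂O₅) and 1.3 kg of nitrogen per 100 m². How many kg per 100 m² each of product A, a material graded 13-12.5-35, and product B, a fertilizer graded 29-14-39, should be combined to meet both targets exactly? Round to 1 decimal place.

With a, b = kg per 100 m² of product A and product B:
P₂O₅: 0.125·a + 0.14·b = 1.2
N: 0.13·a + 0.29·b = 1.3
Eliminate a: (row1) − 0.125/0.13·(row2) → -0.138846·b = -0.05, so b = 0.360111.
Back-substitute: a = (1.2 − 0.14·0.360111) / 0.125 = 9.19668.

9.2 kg product A, 0.4 kg product B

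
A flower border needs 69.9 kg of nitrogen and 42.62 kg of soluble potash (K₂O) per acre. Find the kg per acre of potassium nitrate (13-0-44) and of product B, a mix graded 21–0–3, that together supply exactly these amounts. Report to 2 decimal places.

Let a = kg of potassium nitrate, b = kg of product B (per acre).
N: 0.13·a + 0.21·b = 69.9
K₂O: 0.44·a + 0.03·b = 42.62
Solving simultaneously: a = 77.4373, b = 284.9198.

77.44 kg potassium nitrate, 284.92 kg product B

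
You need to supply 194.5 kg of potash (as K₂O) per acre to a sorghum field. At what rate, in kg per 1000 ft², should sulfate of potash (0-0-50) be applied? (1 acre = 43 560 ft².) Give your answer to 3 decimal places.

Product per acre = 194.5 / 50% = 389 kg.
Convert to per 1000 ft²: 389 × 0.0229568 = 8.93021 kg.

8.930 kg of product per thousand sq ft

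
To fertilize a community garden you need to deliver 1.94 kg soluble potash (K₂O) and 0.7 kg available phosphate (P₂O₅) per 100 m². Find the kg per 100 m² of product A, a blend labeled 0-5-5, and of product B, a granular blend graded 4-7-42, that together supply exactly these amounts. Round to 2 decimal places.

With a, b = kg per 100 m² of product A and product B:
K₂O: 0.05·a + 0.42·b = 1.94
P₂O₅: 0.05·a + 0.07·b = 0.7
Solving simultaneously: a = 9.04, b = 3.54286.

9.04 kg product A, 3.54 kg product B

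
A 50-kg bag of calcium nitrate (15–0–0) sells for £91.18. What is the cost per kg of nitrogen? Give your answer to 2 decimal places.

£12.16 per kg N

N in bag = 50 × 15% = 7.5 kg.
Cost per kg N = £91.18 / 7.5 = £12.1573.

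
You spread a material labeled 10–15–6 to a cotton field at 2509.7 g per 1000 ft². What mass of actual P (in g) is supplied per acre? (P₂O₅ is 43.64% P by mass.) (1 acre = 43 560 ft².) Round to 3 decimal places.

7156.253 g P per acre

P₂O₅ per 1000 ft² = 2509.7 × 15% = 376.455 g.
Elemental P = 376.455 × 0.4364 = 164.285 g per 1000 ft².
Convert to per acre: 164.285 × 43.56 = 7156.2529 g.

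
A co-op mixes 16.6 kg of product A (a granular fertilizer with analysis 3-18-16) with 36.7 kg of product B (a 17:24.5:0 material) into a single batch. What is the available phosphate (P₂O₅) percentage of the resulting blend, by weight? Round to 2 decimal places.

22.48% P₂O₅

Total mass = 16.6 + 36.7 = 53.3 kg.
P₂O₅ mass = 18%×16.6 + 24.5%×36.7 = 11.9795 kg.
% P₂O₅ = 11.9795 / 53.3 = 22.4756%.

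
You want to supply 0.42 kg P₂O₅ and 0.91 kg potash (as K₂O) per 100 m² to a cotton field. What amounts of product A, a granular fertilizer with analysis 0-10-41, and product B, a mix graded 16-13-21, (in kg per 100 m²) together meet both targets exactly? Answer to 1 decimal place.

0.9 kg product A, 2.5 kg product B

Per-100 m² balance (a = product A, b = product B):
P₂O₅: 0.1·a + 0.13·b = 0.42
K₂O: 0.41·a + 0.21·b = 0.91
Eliminate a: (row1) − 0.1/0.41·(row2) → 0.0787805·b = 0.198049, so b = 2.51393.
Back-substitute: a = (0.42 − 0.13·2.51393) / 0.1 = 0.931889.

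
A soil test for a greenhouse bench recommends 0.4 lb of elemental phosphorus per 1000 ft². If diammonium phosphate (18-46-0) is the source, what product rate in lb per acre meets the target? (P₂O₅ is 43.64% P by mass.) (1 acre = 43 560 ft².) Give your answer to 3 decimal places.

86.797 lb of product per acre

As P₂O₅: 0.4 / 0.4364 = 0.91659 lb per 1000 ft².
Product per 1000 ft² = 0.91659 / 46% = 1.99259 lb.
Convert to per acre: 1.99259 × 43.56 = 86.7971 lb.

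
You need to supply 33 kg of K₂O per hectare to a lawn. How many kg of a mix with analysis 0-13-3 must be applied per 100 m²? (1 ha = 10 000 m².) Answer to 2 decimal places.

11.00 kg of product per hundred sq m

Product per hectare = 33 / 3% = 1100 kg.
Convert to per 100 m²: 1100 × 0.01 = 11 kg.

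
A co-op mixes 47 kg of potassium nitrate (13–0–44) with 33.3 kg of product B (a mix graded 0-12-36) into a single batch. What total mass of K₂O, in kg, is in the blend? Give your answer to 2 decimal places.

K₂O mass = 44%×47 + 36%×33.3 = 32.668 kg.

32.67 kg K₂O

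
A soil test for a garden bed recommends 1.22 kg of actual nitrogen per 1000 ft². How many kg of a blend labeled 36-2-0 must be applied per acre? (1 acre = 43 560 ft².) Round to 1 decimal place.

147.6 kg of product per acre

Product per 1000 ft² = 1.22 / 36% = 3.38889 kg.
Convert to per acre: 3.38889 × 43.56 = 147.62 kg.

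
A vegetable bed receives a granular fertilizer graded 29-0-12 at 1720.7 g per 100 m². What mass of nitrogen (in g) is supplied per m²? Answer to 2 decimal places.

4.99 g N per sq m

nitrogen per 100 m² = 1720.7 × 29% = 499.003 g.
Convert to per m²: 499.003 × 0.01 = 4.99003 g.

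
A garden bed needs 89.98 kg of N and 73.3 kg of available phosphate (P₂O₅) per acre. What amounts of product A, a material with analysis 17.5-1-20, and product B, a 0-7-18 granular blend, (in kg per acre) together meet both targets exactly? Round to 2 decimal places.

514.17 kg product A, 973.69 kg product B

With a, b = kg per acre of product A and product B:
N: 0.175·a + 0·b = 89.98
P₂O₅: 0.01·a + 0.07·b = 73.3
Eliminate a: (row1) − 0.175/0.01·(row2) → -1.225·b = -1192.77, so b = 973.6898.
Back-substitute: a = (89.98 − 0·973.6898) / 0.175 = 514.171.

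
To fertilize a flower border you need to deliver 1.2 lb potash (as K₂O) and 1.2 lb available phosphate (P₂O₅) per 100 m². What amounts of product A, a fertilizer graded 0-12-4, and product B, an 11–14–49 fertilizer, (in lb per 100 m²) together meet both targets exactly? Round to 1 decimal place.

7.9 lb product A, 1.8 lb product B

Let a = lb of product A, b = lb of product B (per 100 m²).
K₂O: 0.04·a + 0.49·b = 1.2
P₂O₅: 0.12·a + 0.14·b = 1.2
Eliminate a: (row1) − 0.04/0.12·(row2) → 0.443333·b = 0.8, so b = 1.80451.
Back-substitute: a = (1.2 − 0.49·1.80451) / 0.04 = 7.89474.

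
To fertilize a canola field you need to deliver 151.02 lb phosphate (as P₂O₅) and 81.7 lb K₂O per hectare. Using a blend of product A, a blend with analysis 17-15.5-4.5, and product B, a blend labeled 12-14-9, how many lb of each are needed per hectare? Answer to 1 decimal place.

281.5 lb product A, 767.0 lb product B

With a, b = lb per hectare of product A and product B:
P₂O₅: 0.155·a + 0.14·b = 151.02
K₂O: 0.045·a + 0.09·b = 81.7
Eliminate a: (row1) − 0.155/0.045·(row2) → -0.17·b = -130.391, so b = 767.007.
Back-substitute: a = (151.02 − 0.14·767.007) / 0.155 = 281.542.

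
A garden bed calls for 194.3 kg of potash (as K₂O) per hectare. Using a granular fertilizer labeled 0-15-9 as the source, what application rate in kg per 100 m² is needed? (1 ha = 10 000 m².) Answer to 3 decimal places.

21.589 kg of product per hundred sq m

Product per hectare = 194.3 / 9% = 2158.89 kg.
Convert to per 100 m²: 2158.89 × 0.01 = 21.5889 kg.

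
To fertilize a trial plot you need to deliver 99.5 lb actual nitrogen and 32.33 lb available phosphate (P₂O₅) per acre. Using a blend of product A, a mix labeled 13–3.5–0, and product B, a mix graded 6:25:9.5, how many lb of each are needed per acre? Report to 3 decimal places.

754.447 lb product A, 23.697 lb product B

Per-acre balance (a = product A, b = product B):
N: 0.13·a + 0.06·b = 99.5
P₂O₅: 0.035·a + 0.25·b = 32.33
Eliminate b: (row1) − 0.06/0.25·(row2) → 0.1216·a = 91.7408, so a = 754.4474.
Then b = (32.33 − 0.035·754.4474) / 0.25 = 23.6974.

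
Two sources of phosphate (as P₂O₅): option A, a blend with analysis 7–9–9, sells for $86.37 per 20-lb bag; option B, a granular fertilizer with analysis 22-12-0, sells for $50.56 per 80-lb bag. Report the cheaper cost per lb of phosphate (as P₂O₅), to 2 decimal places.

$5.27 per lb P₂O₅ (option B)

option A: P₂O₅ per bag = 20 × 9% = 1.8 lb; cost = 86.37 / 1.8 = $47.9833/lb P₂O₅.
option B: P₂O₅ per bag = 80 × 12% = 9.6 lb; cost = 50.56 / 9.6 = $5.2667/lb P₂O₅.
option B is cheaper.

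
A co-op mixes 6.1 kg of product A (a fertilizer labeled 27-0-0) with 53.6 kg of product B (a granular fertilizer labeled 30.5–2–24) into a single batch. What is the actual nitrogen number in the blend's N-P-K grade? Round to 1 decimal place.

30.1% N

Total mass = 6.1 + 53.6 = 59.7 kg.
N mass = 27%×6.1 + 30.5%×53.6 = 17.995 kg.
% N = 17.995 / 59.7 = 30.1424%.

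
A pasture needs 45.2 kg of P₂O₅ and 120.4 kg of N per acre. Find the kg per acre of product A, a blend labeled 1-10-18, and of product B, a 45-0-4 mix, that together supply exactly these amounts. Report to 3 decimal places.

Per-acre balance (a = product A, b = product B):
P₂O₅: 0.1·a + 0·b = 45.2
N: 0.01·a + 0.45·b = 120.4
Eliminate a: (row1) − 0.1/0.01·(row2) → -4.5·b = -1158.8, so b = 257.5111.
Back-substitute: a = (45.2 − 0·257.5111) / 0.1 = 452.

452.000 kg product A, 257.511 kg product B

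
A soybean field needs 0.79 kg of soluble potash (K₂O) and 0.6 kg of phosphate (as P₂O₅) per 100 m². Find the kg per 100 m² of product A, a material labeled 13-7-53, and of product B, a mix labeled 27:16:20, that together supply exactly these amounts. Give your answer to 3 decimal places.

Per-100 m² balance (a = product A, b = product B):
K₂O: 0.53·a + 0.2·b = 0.79
P₂O₅: 0.07·a + 0.16·b = 0.6
Eliminate b: (row1) − 0.2/0.16·(row2) → 0.4425·a = 0.04, so a = 0.0903955.
Then b = (0.6 − 0.07·0.0903955) / 0.16 = 3.71045.

0.090 kg product A, 3.710 kg product B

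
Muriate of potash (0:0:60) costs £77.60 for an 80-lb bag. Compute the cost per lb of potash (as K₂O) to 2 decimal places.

£1.62 per lb K₂O

K₂O in bag = 80 × 60% = 48 lb.
Cost per lb K₂O = £77.60 / 48 = £1.6167.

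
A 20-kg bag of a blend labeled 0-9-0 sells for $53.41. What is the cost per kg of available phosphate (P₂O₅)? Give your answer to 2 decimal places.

P₂O₅ in bag = 20 × 9% = 1.8 kg.
Cost per kg P₂O₅ = $53.41 / 1.8 = $29.6722.

$29.67 per kg P₂O₅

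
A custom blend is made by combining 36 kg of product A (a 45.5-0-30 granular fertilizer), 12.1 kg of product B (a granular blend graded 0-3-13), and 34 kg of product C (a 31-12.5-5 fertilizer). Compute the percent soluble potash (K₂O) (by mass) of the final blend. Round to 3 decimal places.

17.141% K₂O

Total mass = 36 + 12.1 + 34 = 82.1 kg.
K₂O mass = 30%×36 + 13%×12.1 + 5%×34 = 14.073 kg.
% K₂O = 14.073 / 82.1 = 17.1413%.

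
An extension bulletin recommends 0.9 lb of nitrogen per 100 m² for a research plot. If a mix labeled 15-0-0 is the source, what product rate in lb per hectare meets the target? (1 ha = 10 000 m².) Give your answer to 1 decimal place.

600.0 lb of product per hectare

Product per 100 m² = 0.9 / 15% = 6 lb.
Convert to per hectare: 6 × 100 = 600 lb.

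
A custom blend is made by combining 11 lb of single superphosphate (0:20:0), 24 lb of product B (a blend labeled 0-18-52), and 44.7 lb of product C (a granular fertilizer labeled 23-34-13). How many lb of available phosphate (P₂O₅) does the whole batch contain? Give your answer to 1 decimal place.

21.7 lb P₂O₅

P₂O₅ mass = 20%×11 + 18%×24 + 34%×44.7 = 21.718 lb.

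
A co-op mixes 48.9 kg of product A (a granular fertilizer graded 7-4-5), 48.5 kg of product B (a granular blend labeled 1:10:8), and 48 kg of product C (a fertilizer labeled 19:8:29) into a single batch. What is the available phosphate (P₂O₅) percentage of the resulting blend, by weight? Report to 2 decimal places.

7.32% P₂O₅

Total mass = 48.9 + 48.5 + 48 = 145.4 kg.
P₂O₅ mass = 4%×48.9 + 10%×48.5 + 8%×48 = 10.646 kg.
% P₂O₅ = 10.646 / 145.4 = 7.32187%.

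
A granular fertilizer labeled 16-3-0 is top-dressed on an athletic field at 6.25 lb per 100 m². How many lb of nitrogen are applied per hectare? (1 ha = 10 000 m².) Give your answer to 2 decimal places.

nitrogen per 100 m² = 6.25 × 16% = 1 lb.
Convert to per hectare: 1 × 100 = 100 lb.

100.00 lb N per hectare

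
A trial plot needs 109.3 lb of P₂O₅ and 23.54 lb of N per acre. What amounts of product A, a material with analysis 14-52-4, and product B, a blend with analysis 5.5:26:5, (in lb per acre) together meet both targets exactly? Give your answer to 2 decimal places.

With a, b = lb per acre of product A and product B:
P₂O₅: 0.52·a + 0.26·b = 109.3
N: 0.14·a + 0.055·b = 23.54
Solving simultaneously: a = 13.9615, b = 392.462.

13.96 lb product A, 392.46 lb product B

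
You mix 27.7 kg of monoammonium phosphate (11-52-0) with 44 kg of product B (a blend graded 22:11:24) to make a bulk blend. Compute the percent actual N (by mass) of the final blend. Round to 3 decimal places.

Total mass = 27.7 + 44 = 71.7 kg.
N mass = 11%×27.7 + 22%×44 = 12.727 kg.
% N = 12.727 / 71.7 = 17.7503%.

17.750% N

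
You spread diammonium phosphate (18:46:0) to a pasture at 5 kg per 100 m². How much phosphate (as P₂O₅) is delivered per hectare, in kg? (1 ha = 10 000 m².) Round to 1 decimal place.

230.0 kg P₂O₅ per hectare

P₂O₅ per 100 m² = 5 × 46% = 2.3 kg.
Convert to per hectare: 2.3 × 100 = 230 kg.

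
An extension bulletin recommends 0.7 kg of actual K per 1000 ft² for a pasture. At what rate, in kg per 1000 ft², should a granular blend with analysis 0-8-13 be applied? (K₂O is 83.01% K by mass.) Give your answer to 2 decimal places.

As K₂O: 0.7 / 0.8301 = 0.843272 kg per 1000 ft².
Product per 1000 ft² = 0.843272 / 13% = 6.48671 kg.

6.49 kg of product per thousand sq ft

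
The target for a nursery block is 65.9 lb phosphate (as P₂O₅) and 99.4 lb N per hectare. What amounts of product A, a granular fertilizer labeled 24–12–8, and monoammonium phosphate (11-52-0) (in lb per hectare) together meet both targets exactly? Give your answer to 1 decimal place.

398.2 lb product A, 34.8 lb monoammonium phosphate

Let a = lb of product A, b = lb of monoammonium phosphate (per hectare).
P₂O₅: 0.12·a + 0.52·b = 65.9
N: 0.24·a + 0.11·b = 99.4
From row1: a = (65.9 − 0.52·b) / 0.12.
Into row2: 0.24·(65.9 − 0.52·b)/0.12 + 0.11·b = 99.4 → b = 34.8387, a = 398.199.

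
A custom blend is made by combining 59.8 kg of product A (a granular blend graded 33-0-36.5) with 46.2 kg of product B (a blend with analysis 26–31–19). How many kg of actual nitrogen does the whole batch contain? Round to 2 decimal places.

N mass = 33%×59.8 + 26%×46.2 = 31.746 kg.

31.75 kg N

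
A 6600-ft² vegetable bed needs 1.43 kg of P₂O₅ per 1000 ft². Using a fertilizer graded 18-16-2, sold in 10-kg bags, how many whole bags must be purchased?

6 bags

Product per 1000 ft² = 1.43 / 16% = 8.9375 kg.
Total product = 8.9375 × 6600 / 1000 = 58.9875 kg.
Bags = ⌈58.9875 / 10⌉ = 6.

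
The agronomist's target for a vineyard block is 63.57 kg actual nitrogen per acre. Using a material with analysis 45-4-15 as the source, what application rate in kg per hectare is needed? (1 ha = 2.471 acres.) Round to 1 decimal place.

349.1 kg of product per hectare

Product per acre = 63.57 / 45% = 141.267 kg.
Convert to per hectare: 141.267 × 2.471 = 349.07 kg.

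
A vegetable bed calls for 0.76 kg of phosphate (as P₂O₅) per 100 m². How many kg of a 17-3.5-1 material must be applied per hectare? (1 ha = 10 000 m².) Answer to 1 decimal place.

Product per 100 m² = 0.76 / 3.5% = 21.7143 kg.
Convert to per hectare: 21.7143 × 100 = 2171.43 kg.

2171.4 kg of product per hectare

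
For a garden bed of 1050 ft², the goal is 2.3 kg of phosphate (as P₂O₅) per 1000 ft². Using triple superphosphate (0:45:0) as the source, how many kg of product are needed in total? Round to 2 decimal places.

5.37 kg

Product per 1000 ft² = 2.3 / 45% = 5.11111 kg.
Total product = 5.11111 × 1050 / 1000 = 5.36667 kg.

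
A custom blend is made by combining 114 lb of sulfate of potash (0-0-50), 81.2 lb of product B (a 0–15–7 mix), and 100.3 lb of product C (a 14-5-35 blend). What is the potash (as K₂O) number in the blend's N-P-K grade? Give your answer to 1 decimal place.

33.1% K₂O

Total mass = 114 + 81.2 + 100.3 = 295.5 lb.
K₂O mass = 50%×114 + 7%×81.2 + 35%×100.3 = 97.789 lb.
% K₂O = 97.789 / 295.5 = 33.0927%.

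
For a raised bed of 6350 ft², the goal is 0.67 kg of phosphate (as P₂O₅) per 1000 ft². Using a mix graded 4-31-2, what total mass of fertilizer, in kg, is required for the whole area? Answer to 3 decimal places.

13.724 kg

Product per 1000 ft² = 0.67 / 31% = 2.16129 kg.
Total product = 2.16129 × 6350 / 1000 = 13.7242 kg.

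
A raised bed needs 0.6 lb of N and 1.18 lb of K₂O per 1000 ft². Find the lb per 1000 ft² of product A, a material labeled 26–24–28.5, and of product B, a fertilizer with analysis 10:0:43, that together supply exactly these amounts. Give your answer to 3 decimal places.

Per-1000 ft² balance (a = product A, b = product B):
N: 0.26·a + 0.1·b = 0.6
K₂O: 0.285·a + 0.43·b = 1.18
From row1: a = (0.6 − 0.1·b) / 0.26.
Into row2: 0.285·(0.6 − 0.1·b)/0.26 + 0.43·b = 1.18 → b = 1.63025, a = 1.68067.

1.681 lb product A, 1.630 lb product B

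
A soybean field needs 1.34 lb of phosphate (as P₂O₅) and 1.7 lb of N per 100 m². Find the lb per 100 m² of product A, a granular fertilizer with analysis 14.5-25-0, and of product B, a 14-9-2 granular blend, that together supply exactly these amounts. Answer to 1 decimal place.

1.6 lb product A, 10.5 lb product B

With a, b = lb per 100 m² of product A and product B:
P₂O₅: 0.25·a + 0.09·b = 1.34
N: 0.145·a + 0.14·b = 1.7
Eliminate b: (row1) − 0.09/0.14·(row2) → 0.156786·a = 0.247143, so a = 1.57631.
Then b = (1.7 − 0.145·1.57631) / 0.14 = 10.5103.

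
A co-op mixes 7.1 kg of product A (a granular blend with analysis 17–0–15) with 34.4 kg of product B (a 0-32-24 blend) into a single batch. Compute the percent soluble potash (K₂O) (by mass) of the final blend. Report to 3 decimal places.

Total mass = 7.1 + 34.4 = 41.5 kg.
K₂O mass = 15%×7.1 + 24%×34.4 = 9.321 kg.
% K₂O = 9.321 / 41.5 = 22.4602%.

22.460% K₂O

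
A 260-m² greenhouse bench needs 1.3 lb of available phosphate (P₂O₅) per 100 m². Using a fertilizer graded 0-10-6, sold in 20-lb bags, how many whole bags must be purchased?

Product per 100 m² = 1.3 / 10% = 13 lb.
Total product = 13 × 260 / 100 = 33.8 lb.
Bags = ⌈33.8 / 20⌉ = 2.

2 bags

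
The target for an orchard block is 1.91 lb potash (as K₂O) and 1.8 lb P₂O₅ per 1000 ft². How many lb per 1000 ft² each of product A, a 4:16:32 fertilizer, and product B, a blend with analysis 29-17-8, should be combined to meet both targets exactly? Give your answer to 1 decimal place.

With a, b = lb per 1000 ft² of product A and product B:
K₂O: 0.32·a + 0.08·b = 1.91
P₂O₅: 0.16·a + 0.17·b = 1.8
Eliminate a: (row1) − 0.32/0.16·(row2) → -0.26·b = -1.69, so b = 6.5.
Back-substitute: a = (1.91 − 0.08·6.5) / 0.32 = 4.34375.

4.3 lb product A, 6.5 lb product B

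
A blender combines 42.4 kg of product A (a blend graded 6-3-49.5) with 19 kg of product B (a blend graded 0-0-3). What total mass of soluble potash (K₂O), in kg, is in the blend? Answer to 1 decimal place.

K₂O mass = 49.5%×42.4 + 3%×19 = 21.558 kg.

21.6 kg K₂O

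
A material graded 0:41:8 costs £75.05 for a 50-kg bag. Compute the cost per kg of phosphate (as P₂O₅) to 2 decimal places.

£3.66 per kg P₂O₅

P₂O₅ in bag = 50 × 41% = 20.5 kg.
Cost per kg P₂O₅ = £75.05 / 20.5 = £3.6610.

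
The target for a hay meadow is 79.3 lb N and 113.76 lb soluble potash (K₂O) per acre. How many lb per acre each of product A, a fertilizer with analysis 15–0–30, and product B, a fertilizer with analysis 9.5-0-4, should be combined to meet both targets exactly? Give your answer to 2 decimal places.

339.34 lb product A, 298.93 lb product B

With a, b = lb per acre of product A and product B:
N: 0.15·a + 0.095·b = 79.3
K₂O: 0.3·a + 0.04·b = 113.76
Eliminate a: (row1) − 0.15/0.3·(row2) → 0.075·b = 22.42, so b = 298.933.
Back-substitute: a = (79.3 − 0.095·298.933) / 0.15 = 339.342.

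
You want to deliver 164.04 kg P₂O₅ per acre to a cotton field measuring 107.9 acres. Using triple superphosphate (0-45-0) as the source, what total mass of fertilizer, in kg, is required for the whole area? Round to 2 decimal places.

39333.15 kg

Product per acre = 164.04 / 45% = 364.533 kg.
Total product = 364.533 × 107.9 = 39333.147 kg.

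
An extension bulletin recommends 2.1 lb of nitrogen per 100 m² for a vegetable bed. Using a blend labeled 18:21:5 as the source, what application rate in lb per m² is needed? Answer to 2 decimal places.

0.12 lb of product per sq m

Product per 100 m² = 2.1 / 18% = 11.6667 lb.
Convert to per m²: 11.6667 × 0.01 = 0.116667 lb.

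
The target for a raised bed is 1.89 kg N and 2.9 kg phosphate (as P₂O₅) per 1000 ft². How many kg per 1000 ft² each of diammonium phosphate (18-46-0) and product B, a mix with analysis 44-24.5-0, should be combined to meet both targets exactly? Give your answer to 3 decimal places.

Per-1000 ft² balance (a = diammonium phosphate, b = product B):
N: 0.18·a + 0.44·b = 1.89
P₂O₅: 0.46·a + 0.245·b = 2.9
Eliminate a: (row1) − 0.18/0.46·(row2) → 0.34413·b = 0.755217, so b = 2.19457.
Back-substitute: a = (1.89 − 0.44·2.19457) / 0.18 = 5.1355.

5.136 kg diammonium phosphate, 2.195 kg product B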